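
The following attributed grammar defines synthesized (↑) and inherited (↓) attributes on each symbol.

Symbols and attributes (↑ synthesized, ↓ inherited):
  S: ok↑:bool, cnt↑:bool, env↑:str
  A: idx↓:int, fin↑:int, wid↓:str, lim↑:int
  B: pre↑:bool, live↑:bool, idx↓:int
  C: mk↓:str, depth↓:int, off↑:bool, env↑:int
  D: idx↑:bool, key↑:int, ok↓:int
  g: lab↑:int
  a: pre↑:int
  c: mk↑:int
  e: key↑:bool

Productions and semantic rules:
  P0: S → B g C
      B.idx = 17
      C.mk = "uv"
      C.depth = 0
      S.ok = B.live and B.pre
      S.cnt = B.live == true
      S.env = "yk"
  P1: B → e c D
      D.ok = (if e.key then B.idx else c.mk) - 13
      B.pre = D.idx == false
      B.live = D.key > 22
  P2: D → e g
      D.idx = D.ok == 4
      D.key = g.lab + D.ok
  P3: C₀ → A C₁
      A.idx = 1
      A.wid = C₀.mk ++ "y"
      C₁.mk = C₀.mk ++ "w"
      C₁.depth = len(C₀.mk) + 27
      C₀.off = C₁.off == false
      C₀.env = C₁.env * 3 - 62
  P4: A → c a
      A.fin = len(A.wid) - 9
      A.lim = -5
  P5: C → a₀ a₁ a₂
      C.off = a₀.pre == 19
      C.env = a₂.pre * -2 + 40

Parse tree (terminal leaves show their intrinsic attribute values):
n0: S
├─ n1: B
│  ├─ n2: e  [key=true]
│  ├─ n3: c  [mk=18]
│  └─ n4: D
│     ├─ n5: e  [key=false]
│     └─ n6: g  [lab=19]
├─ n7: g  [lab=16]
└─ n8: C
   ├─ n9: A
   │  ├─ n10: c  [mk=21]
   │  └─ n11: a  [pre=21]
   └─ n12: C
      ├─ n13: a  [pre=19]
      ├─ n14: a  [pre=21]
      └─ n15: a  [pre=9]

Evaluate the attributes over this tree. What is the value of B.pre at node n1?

1. n1.idx = 17  [17]
2. n2.key = true  [terminal]
3. n3.mk = 18  [terminal]
4. n4.ok = 4  [(if e.key then B.idx else c.mk) - 13]
5. n5.key = false  [terminal]
6. n6.lab = 19  [terminal]
7. n4.idx = true  [D.ok == 4]
8. n4.key = 23  [g.lab + D.ok]
9. n1.pre = false  [D.idx == false]
10. n1.live = true  [D.key > 22]
11. n7.lab = 16  [terminal]
12. n8.mk = "uv"  ["uv"]
13. n8.depth = 0  [0]
14. n9.idx = 1  [1]
15. n9.wid = "uvy"  [C₀.mk ++ "y"]
16. n10.mk = 21  [terminal]
17. n11.pre = 21  [terminal]
18. n9.fin = -6  [len(A.wid) - 9]
19. n9.lim = -5  [-5]
20. n12.mk = "uvw"  [C₀.mk ++ "w"]
21. n12.depth = 29  [len(C₀.mk) + 27]
22. n13.pre = 19  [terminal]
23. n14.pre = 21  [terminal]
24. n15.pre = 9  [terminal]
25. n12.off = true  [a₀.pre == 19]
26. n12.env = 22  [a₂.pre * -2 + 40]
27. n8.off = false  [C₁.off == false]
28. n8.env = 4  [C₁.env * 3 - 62]
29. n0.ok = false  [B.live and B.pre]
30. n0.cnt = true  [B.live == true]
31. n0.env = "yk"  ["yk"]

false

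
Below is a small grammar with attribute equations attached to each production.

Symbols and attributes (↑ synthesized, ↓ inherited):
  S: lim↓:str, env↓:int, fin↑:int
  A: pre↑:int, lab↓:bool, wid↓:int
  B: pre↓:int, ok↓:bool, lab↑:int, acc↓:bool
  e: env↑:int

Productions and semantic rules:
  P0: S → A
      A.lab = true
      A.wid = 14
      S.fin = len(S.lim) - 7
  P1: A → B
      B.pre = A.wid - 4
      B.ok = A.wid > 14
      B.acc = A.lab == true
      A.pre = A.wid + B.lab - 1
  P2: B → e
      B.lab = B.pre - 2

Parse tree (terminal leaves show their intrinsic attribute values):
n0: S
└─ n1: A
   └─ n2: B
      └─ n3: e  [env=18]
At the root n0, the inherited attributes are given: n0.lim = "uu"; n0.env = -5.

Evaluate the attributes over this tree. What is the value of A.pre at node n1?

1. n0.lim = "uu"  [given at root]
2. n0.env = -5  [given at root]
3. n1.lab = true  [true]
4. n1.wid = 14  [14]
5. n2.pre = 10  [A.wid - 4]
6. n2.ok = false  [A.wid > 14]
7. n2.acc = true  [A.lab == true]
8. n3.env = 18  [terminal]
9. n2.lab = 8  [B.pre - 2]
10. n1.pre = 21  [A.wid + B.lab - 1]
11. n0.fin = -5  [len(S.lim) - 7]

21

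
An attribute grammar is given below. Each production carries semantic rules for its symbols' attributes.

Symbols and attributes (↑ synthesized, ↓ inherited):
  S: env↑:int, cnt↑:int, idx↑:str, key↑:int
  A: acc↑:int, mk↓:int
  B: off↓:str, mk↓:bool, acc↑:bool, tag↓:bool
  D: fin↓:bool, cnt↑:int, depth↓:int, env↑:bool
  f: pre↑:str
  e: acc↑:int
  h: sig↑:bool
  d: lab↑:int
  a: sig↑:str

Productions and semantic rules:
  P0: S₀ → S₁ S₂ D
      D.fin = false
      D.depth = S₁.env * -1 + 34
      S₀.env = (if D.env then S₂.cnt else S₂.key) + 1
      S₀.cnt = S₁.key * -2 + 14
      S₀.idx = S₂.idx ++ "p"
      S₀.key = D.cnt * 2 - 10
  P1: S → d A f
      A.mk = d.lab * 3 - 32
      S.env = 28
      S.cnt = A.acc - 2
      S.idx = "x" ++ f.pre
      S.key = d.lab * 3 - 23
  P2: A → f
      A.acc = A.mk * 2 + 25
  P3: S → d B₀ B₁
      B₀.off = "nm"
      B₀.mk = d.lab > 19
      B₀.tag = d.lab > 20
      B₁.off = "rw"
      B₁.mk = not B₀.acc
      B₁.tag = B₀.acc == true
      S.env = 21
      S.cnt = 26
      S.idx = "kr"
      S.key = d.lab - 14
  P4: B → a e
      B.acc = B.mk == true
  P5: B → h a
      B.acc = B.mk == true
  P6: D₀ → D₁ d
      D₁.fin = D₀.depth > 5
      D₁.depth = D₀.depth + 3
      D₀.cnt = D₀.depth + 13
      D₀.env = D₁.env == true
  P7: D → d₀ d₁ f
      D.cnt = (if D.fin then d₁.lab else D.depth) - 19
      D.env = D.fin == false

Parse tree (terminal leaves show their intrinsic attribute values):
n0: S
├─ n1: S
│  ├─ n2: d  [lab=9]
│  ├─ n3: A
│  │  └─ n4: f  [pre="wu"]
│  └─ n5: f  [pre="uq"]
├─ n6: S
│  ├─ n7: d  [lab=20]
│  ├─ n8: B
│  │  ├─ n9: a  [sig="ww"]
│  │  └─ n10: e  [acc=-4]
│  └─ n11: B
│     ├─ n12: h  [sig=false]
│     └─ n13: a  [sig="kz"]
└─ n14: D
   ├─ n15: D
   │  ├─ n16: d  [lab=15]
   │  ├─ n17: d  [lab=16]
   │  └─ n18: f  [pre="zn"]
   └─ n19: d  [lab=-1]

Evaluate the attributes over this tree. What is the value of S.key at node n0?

28

1. n2.lab = 9  [terminal]
2. n3.mk = -5  [d.lab * 3 - 32]
3. n4.pre = "wu"  [terminal]
4. n3.acc = 15  [A.mk * 2 + 25]
5. n5.pre = "uq"  [terminal]
6. n1.env = 28  [28]
7. n1.cnt = 13  [A.acc - 2]
8. n1.idx = "xuq"  ["x" ++ f.pre]
9. n1.key = 4  [d.lab * 3 - 23]
10. n7.lab = 20  [terminal]
11. n8.off = "nm"  ["nm"]
12. n8.mk = true  [d.lab > 19]
13. n8.tag = false  [d.lab > 20]
14. n9.sig = "ww"  [terminal]
15. n10.acc = -4  [terminal]
16. n8.acc = true  [B.mk == true]
17. n11.off = "rw"  ["rw"]
18. n11.mk = false  [not B₀.acc]
19. n11.tag = true  [B₀.acc == true]
20. n12.sig = false  [terminal]
21. n13.sig = "kz"  [terminal]
22. n11.acc = false  [B.mk == true]
23. n6.env = 21  [21]
24. n6.cnt = 26  [26]
25. n6.idx = "kr"  ["kr"]
26. n6.key = 6  [d.lab - 14]
27. n14.fin = false  [false]
28. n14.depth = 6  [S₁.env * -1 + 34]
29. n15.fin = true  [D₀.depth > 5]
30. n15.depth = 9  [D₀.depth + 3]
31. n16.lab = 15  [terminal]
32. n17.lab = 16  [terminal]
33. n18.pre = "zn"  [terminal]
34. n15.cnt = -3  [(if D.fin then d₁.lab else D.depth) - 19]
35. n15.env = false  [D.fin == false]
36. n19.lab = -1  [terminal]
37. n14.cnt = 19  [D₀.depth + 13]
38. n14.env = false  [D₁.env == true]
39. n0.env = 7  [(if D.env then S₂.cnt else S₂.key) + 1]
40. n0.cnt = 6  [S₁.key * -2 + 14]
41. n0.idx = "krp"  [S₂.idx ++ "p"]
42. n0.key = 28  [D.cnt * 2 - 10]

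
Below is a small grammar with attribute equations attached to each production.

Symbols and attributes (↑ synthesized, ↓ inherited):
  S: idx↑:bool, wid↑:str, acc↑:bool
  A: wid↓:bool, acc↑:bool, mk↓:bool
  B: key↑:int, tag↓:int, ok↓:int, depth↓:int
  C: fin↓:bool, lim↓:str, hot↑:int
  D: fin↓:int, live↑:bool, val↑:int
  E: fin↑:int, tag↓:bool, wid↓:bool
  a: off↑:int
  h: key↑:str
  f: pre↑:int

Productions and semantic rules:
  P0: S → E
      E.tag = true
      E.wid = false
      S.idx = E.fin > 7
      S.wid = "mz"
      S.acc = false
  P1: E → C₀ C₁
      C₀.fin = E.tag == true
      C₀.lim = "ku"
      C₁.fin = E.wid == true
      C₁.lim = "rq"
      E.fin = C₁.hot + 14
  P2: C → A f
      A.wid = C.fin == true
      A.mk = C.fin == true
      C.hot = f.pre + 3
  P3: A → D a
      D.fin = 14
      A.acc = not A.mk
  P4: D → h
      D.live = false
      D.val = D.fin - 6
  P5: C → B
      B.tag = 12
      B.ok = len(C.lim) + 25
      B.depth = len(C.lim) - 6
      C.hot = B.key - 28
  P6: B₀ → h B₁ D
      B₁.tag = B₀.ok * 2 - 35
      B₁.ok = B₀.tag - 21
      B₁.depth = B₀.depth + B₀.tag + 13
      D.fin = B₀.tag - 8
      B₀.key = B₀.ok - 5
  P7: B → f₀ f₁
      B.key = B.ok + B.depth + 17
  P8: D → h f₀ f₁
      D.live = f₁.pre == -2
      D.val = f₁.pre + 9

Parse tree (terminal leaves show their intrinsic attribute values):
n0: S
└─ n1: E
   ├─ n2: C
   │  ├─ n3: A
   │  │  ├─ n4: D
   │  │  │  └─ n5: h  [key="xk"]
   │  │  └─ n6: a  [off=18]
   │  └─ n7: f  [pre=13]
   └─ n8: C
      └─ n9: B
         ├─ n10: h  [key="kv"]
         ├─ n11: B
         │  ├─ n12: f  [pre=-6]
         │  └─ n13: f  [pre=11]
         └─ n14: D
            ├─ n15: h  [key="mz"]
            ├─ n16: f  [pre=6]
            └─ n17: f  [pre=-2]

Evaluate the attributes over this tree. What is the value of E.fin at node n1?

8

1. n1.tag = true  [true]
2. n1.wid = false  [false]
3. n2.fin = true  [E.tag == true]
4. n2.lim = "ku"  ["ku"]
5. n3.wid = true  [C.fin == true]
6. n3.mk = true  [C.fin == true]
7. n4.fin = 14  [14]
8. n5.key = "xk"  [terminal]
9. n4.live = false  [false]
10. n4.val = 8  [D.fin - 6]
11. n6.off = 18  [terminal]
12. n3.acc = false  [not A.mk]
13. n7.pre = 13  [terminal]
14. n2.hot = 16  [f.pre + 3]
15. n8.fin = false  [E.wid == true]
16. n8.lim = "rq"  ["rq"]
17. n9.tag = 12  [12]
18. n9.ok = 27  [len(C.lim) + 25]
19. n9.depth = -4  [len(C.lim) - 6]
20. n10.key = "kv"  [terminal]
21. n11.tag = 19  [B₀.ok * 2 - 35]
22. n11.ok = -9  [B₀.tag - 21]
23. n11.depth = 21  [B₀.depth + B₀.tag + 13]
24. n12.pre = -6  [terminal]
25. n13.pre = 11  [terminal]
26. n11.key = 29  [B.ok + B.depth + 17]
27. n14.fin = 4  [B₀.tag - 8]
28. n15.key = "mz"  [terminal]
29. n16.pre = 6  [terminal]
30. n17.pre = -2  [terminal]
31. n14.live = true  [f₁.pre == -2]
32. n14.val = 7  [f₁.pre + 9]
33. n9.key = 22  [B₀.ok - 5]
34. n8.hot = -6  [B.key - 28]
35. n1.fin = 8  [C₁.hot + 14]
36. n0.idx = true  [E.fin > 7]
37. n0.wid = "mz"  ["mz"]
38. n0.acc = false  [false]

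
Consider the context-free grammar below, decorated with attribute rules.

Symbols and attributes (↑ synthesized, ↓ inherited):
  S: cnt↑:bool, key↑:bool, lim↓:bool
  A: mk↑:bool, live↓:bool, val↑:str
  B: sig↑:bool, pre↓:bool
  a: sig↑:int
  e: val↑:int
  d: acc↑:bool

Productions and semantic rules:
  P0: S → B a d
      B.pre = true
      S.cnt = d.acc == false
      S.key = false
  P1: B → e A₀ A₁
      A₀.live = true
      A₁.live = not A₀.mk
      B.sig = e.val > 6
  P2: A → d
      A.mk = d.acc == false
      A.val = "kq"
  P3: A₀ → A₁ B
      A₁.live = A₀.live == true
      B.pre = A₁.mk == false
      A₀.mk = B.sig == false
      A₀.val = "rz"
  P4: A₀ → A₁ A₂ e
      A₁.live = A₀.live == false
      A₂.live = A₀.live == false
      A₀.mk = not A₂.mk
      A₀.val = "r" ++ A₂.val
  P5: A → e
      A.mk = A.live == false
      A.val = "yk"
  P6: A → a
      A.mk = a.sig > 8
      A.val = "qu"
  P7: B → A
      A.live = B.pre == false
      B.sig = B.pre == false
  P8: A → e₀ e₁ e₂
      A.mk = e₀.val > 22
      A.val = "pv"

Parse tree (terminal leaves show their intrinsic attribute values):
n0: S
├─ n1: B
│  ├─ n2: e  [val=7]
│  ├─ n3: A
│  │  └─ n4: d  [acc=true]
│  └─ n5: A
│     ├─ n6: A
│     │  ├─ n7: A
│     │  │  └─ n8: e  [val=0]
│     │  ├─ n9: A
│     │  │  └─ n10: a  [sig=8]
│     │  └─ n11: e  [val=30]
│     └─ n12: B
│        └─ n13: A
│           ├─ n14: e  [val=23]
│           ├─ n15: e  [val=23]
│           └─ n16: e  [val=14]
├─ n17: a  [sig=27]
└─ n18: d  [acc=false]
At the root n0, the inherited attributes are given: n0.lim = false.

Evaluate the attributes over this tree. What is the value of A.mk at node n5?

false

1. n0.lim = false  [given at root]
2. n1.pre = true  [true]
3. n2.val = 7  [terminal]
4. n3.live = true  [true]
5. n4.acc = true  [terminal]
6. n3.mk = false  [d.acc == false]
7. n3.val = "kq"  ["kq"]
8. n5.live = true  [not A₀.mk]
9. n6.live = true  [A₀.live == true]
10. n7.live = false  [A₀.live == false]
11. n8.val = 0  [terminal]
12. n7.mk = true  [A.live == false]
13. n7.val = "yk"  ["yk"]
14. n9.live = false  [A₀.live == false]
15. n10.sig = 8  [terminal]
16. n9.mk = false  [a.sig > 8]
17. n9.val = "qu"  ["qu"]
18. n11.val = 30  [terminal]
19. n6.mk = true  [not A₂.mk]
20. n6.val = "rqu"  ["r" ++ A₂.val]
21. n12.pre = false  [A₁.mk == false]
22. n13.live = true  [B.pre == false]
23. n14.val = 23  [terminal]
24. n15.val = 23  [terminal]
25. n16.val = 14  [terminal]
26. n13.mk = true  [e₀.val > 22]
27. n13.val = "pv"  ["pv"]
28. n12.sig = true  [B.pre == false]
29. n5.mk = false  [B.sig == false]
30. n5.val = "rz"  ["rz"]
31. n1.sig = true  [e.val > 6]
32. n17.sig = 27  [terminal]
33. n18.acc = false  [terminal]
34. n0.cnt = true  [d.acc == false]
35. n0.key = false  [false]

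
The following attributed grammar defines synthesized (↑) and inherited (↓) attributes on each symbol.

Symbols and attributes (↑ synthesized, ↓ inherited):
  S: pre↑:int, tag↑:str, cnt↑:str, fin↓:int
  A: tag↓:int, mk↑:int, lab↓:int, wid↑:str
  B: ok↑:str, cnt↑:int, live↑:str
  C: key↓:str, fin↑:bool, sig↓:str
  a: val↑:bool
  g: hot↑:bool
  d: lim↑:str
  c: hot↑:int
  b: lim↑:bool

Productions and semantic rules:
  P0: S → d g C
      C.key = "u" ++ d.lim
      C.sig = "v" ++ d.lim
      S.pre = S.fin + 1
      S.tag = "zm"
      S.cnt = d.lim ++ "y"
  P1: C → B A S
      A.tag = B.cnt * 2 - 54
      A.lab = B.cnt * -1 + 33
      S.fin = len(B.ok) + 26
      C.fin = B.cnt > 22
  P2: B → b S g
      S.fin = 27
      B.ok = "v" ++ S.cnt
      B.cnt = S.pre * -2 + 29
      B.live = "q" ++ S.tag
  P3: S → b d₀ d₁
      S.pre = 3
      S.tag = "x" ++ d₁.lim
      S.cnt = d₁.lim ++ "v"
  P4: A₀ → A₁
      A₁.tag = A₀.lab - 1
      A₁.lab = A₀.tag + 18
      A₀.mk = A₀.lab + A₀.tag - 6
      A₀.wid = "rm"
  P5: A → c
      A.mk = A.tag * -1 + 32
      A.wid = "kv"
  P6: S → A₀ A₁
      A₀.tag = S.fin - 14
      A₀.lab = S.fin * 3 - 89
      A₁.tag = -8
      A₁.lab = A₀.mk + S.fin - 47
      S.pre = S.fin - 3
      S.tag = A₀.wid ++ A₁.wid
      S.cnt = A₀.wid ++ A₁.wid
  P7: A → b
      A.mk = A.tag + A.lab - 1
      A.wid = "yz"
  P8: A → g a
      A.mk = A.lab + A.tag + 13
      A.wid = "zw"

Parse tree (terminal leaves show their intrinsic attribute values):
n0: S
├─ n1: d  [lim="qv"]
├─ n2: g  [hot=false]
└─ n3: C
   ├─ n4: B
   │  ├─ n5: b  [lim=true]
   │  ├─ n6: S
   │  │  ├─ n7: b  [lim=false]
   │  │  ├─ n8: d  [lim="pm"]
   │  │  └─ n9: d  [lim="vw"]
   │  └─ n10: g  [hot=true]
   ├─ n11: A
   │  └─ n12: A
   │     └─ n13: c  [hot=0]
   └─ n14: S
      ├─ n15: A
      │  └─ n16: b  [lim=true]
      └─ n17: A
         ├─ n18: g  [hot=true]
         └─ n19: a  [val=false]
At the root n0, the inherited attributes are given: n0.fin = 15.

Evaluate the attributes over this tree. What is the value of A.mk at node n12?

23

1. n0.fin = 15  [given at root]
2. n1.lim = "qv"  [terminal]
3. n2.hot = false  [terminal]
4. n3.key = "uqv"  ["u" ++ d.lim]
5. n3.sig = "vqv"  ["v" ++ d.lim]
6. n5.lim = true  [terminal]
7. n6.fin = 27  [27]
8. n7.lim = false  [terminal]
9. n8.lim = "pm"  [terminal]
10. n9.lim = "vw"  [terminal]
11. n6.pre = 3  [3]
12. n6.tag = "xvw"  ["x" ++ d₁.lim]
13. n6.cnt = "vwv"  [d₁.lim ++ "v"]
14. n10.hot = true  [terminal]
15. n4.ok = "vvwv"  ["v" ++ S.cnt]
16. n4.cnt = 23  [S.pre * -2 + 29]
17. n4.live = "qxvw"  ["q" ++ S.tag]
18. n11.tag = -8  [B.cnt * 2 - 54]
19. n11.lab = 10  [B.cnt * -1 + 33]
20. n12.tag = 9  [A₀.lab - 1]
21. n12.lab = 10  [A₀.tag + 18]
22. n13.hot = 0  [terminal]
23. n12.mk = 23  [A.tag * -1 + 32]
24. n12.wid = "kv"  ["kv"]
25. n11.mk = -4  [A₀.lab + A₀.tag - 6]
26. n11.wid = "rm"  ["rm"]
27. n14.fin = 30  [len(B.ok) + 26]
28. n15.tag = 16  [S.fin - 14]
29. n15.lab = 1  [S.fin * 3 - 89]
30. n16.lim = true  [terminal]
31. n15.mk = 16  [A.tag + A.lab - 1]
32. n15.wid = "yz"  ["yz"]
33. n17.tag = -8  [-8]
34. n17.lab = -1  [A₀.mk + S.fin - 47]
35. n18.hot = true  [terminal]
36. n19.val = false  [terminal]
37. n17.mk = 4  [A.lab + A.tag + 13]
38. n17.wid = "zw"  ["zw"]
39. n14.pre = 27  [S.fin - 3]
40. n14.tag = "yzzw"  [A₀.wid ++ A₁.wid]
41. n14.cnt = "yzzw"  [A₀.wid ++ A₁.wid]
42. n3.fin = true  [B.cnt > 22]
43. n0.pre = 16  [S.fin + 1]
44. n0.tag = "zm"  ["zm"]
45. n0.cnt = "qvy"  [d.lim ++ "y"]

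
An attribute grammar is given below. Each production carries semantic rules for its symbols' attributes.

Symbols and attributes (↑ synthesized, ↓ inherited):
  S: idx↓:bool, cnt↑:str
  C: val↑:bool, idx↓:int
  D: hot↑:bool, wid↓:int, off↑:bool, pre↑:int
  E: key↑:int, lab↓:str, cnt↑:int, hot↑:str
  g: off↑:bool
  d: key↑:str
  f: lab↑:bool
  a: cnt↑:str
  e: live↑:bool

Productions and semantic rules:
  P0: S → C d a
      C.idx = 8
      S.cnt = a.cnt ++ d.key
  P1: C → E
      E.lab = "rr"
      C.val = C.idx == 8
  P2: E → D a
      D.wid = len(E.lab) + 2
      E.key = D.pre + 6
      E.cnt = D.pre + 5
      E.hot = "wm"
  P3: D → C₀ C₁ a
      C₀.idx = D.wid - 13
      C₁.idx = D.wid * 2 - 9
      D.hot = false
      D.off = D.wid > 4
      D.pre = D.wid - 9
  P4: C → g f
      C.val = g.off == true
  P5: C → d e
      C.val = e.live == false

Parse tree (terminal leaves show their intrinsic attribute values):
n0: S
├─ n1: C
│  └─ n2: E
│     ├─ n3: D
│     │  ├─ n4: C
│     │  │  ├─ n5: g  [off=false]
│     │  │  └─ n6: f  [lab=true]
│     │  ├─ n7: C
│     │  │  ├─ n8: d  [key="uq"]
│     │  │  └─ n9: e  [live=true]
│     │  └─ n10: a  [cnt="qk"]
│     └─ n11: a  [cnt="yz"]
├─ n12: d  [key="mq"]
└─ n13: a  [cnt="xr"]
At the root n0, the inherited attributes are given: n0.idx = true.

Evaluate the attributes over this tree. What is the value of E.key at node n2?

1. n0.idx = true  [given at root]
2. n1.idx = 8  [8]
3. n2.lab = "rr"  ["rr"]
4. n3.wid = 4  [len(E.lab) + 2]
5. n4.idx = -9  [D.wid - 13]
6. n5.off = false  [terminal]
7. n6.lab = true  [terminal]
8. n4.val = false  [g.off == true]
9. n7.idx = -1  [D.wid * 2 - 9]
10. n8.key = "uq"  [terminal]
11. n9.live = true  [terminal]
12. n7.val = false  [e.live == false]
13. n10.cnt = "qk"  [terminal]
14. n3.hot = false  [false]
15. n3.off = false  [D.wid > 4]
16. n3.pre = -5  [D.wid - 9]
17. n11.cnt = "yz"  [terminal]
18. n2.key = 1  [D.pre + 6]
19. n2.cnt = 0  [D.pre + 5]
20. n2.hot = "wm"  ["wm"]
21. n1.val = true  [C.idx == 8]
22. n12.key = "mq"  [terminal]
23. n13.cnt = "xr"  [terminal]
24. n0.cnt = "xrmq"  [a.cnt ++ d.key]

1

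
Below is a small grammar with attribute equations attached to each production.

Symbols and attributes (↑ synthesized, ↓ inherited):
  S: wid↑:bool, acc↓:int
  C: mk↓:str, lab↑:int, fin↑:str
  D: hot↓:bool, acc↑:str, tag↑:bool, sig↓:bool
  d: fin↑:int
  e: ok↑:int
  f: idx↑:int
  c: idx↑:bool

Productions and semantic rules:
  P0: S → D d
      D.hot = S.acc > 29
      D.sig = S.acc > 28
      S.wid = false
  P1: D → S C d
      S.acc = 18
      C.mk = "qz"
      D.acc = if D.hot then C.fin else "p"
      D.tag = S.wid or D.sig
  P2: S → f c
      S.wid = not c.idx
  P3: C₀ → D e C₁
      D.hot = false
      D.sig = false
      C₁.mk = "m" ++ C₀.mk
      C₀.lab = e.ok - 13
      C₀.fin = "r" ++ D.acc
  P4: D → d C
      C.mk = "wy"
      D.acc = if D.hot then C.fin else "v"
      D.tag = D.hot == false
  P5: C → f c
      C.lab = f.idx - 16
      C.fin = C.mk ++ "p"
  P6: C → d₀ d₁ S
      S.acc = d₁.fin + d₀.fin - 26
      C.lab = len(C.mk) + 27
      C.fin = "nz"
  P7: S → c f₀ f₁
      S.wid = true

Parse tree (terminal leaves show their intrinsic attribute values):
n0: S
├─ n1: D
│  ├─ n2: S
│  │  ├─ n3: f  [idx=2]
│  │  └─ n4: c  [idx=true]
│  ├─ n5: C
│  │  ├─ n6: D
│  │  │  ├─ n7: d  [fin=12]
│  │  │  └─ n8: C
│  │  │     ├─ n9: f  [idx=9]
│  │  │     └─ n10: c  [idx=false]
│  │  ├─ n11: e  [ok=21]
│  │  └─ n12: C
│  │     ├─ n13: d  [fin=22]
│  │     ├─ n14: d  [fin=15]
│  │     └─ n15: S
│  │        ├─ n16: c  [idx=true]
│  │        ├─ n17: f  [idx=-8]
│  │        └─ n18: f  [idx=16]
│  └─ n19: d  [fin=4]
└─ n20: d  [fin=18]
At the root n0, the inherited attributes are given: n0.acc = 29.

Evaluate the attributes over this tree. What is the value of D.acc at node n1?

"p"

1. n0.acc = 29  [given at root]
2. n1.hot = false  [S.acc > 29]
3. n1.sig = true  [S.acc > 28]
4. n2.acc = 18  [18]
5. n3.idx = 2  [terminal]
6. n4.idx = true  [terminal]
7. n2.wid = false  [not c.idx]
8. n5.mk = "qz"  ["qz"]
9. n6.hot = false  [false]
10. n6.sig = false  [false]
11. n7.fin = 12  [terminal]
12. n8.mk = "wy"  ["wy"]
13. n9.idx = 9  [terminal]
14. n10.idx = false  [terminal]
15. n8.lab = -7  [f.idx - 16]
16. n8.fin = "wyp"  [C.mk ++ "p"]
17. n6.acc = "v"  [if D.hot then C.fin else "v"]
18. n6.tag = true  [D.hot == false]
19. n11.ok = 21  [terminal]
20. n12.mk = "mqz"  ["m" ++ C₀.mk]
21. n13.fin = 22  [terminal]
22. n14.fin = 15  [terminal]
23. n15.acc = 11  [d₁.fin + d₀.fin - 26]
24. n16.idx = true  [terminal]
25. n17.idx = -8  [terminal]
26. n18.idx = 16  [terminal]
27. n15.wid = true  [true]
28. n12.lab = 30  [len(C.mk) + 27]
29. n12.fin = "nz"  ["nz"]
30. n5.lab = 8  [e.ok - 13]
31. n5.fin = "rv"  ["r" ++ D.acc]
32. n19.fin = 4  [terminal]
33. n1.acc = "p"  [if D.hot then C.fin else "p"]
34. n1.tag = true  [S.wid or D.sig]
35. n20.fin = 18  [terminal]
36. n0.wid = false  [false]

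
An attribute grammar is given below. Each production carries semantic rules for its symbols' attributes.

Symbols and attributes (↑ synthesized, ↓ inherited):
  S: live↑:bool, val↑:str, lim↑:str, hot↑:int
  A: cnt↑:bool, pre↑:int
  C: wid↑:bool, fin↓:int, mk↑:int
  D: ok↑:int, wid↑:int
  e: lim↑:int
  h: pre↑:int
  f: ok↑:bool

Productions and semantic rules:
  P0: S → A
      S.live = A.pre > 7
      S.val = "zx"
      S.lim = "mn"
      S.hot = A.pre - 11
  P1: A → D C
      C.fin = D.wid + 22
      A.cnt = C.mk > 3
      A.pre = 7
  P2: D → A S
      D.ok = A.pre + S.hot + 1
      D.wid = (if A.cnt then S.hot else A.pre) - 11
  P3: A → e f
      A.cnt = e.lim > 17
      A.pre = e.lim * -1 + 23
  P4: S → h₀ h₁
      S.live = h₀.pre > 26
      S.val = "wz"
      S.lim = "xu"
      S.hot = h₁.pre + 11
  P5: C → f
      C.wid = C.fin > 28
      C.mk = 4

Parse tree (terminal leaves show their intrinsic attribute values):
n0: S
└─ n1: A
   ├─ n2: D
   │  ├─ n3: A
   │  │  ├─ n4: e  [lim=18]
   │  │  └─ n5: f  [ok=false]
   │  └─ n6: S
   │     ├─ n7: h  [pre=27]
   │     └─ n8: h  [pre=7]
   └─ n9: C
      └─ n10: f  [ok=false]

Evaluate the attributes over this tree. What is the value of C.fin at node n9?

29

1. n4.lim = 18  [terminal]
2. n5.ok = false  [terminal]
3. n3.cnt = true  [e.lim > 17]
4. n3.pre = 5  [e.lim * -1 + 23]
5. n7.pre = 27  [terminal]
6. n8.pre = 7  [terminal]
7. n6.live = true  [h₀.pre > 26]
8. n6.val = "wz"  ["wz"]
9. n6.lim = "xu"  ["xu"]
10. n6.hot = 18  [h₁.pre + 11]
11. n2.ok = 24  [A.pre + S.hot + 1]
12. n2.wid = 7  [(if A.cnt then S.hot else A.pre) - 11]
13. n9.fin = 29  [D.wid + 22]
14. n10.ok = false  [terminal]
15. n9.wid = true  [C.fin > 28]
16. n9.mk = 4  [4]
17. n1.cnt = true  [C.mk > 3]
18. n1.pre = 7  [7]
19. n0.live = false  [A.pre > 7]
20. n0.val = "zx"  ["zx"]
21. n0.lim = "mn"  ["mn"]
22. n0.hot = -4  [A.pre - 11]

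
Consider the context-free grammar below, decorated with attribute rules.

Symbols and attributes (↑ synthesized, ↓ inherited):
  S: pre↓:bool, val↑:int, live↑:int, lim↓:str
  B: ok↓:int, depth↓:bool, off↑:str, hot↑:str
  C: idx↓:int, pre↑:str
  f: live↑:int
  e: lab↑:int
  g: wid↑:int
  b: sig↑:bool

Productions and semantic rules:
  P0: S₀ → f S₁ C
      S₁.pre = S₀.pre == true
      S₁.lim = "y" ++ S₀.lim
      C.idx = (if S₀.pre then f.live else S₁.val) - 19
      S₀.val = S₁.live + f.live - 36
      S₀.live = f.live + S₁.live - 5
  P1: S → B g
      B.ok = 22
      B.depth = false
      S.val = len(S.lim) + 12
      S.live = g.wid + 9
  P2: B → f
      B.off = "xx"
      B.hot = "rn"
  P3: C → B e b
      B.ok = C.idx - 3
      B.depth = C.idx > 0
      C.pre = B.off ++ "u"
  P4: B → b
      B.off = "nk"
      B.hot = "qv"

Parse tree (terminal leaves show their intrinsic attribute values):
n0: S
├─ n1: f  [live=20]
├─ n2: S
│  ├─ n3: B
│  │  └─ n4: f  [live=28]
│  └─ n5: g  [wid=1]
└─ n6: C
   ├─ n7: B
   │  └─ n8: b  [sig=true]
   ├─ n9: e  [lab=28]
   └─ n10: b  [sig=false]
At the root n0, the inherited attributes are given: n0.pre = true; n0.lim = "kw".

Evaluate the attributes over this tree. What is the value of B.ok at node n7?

-2

1. n0.pre = true  [given at root]
2. n0.lim = "kw"  [given at root]
3. n1.live = 20  [terminal]
4. n2.pre = true  [S₀.pre == true]
5. n2.lim = "ykw"  ["y" ++ S₀.lim]
6. n3.ok = 22  [22]
7. n3.depth = false  [false]
8. n4.live = 28  [terminal]
9. n3.off = "xx"  ["xx"]
10. n3.hot = "rn"  ["rn"]
11. n5.wid = 1  [terminal]
12. n2.val = 15  [len(S.lim) + 12]
13. n2.live = 10  [g.wid + 9]
14. n6.idx = 1  [(if S₀.pre then f.live else S₁.val) - 19]
15. n7.ok = -2  [C.idx - 3]
16. n7.depth = true  [C.idx > 0]
17. n8.sig = true  [terminal]
18. n7.off = "nk"  ["nk"]
19. n7.hot = "qv"  ["qv"]
20. n9.lab = 28  [terminal]
21. n10.sig = false  [terminal]
22. n6.pre = "nku"  [B.off ++ "u"]
23. n0.val = -6  [S₁.live + f.live - 36]
24. n0.live = 25  [f.live + S₁.live - 5]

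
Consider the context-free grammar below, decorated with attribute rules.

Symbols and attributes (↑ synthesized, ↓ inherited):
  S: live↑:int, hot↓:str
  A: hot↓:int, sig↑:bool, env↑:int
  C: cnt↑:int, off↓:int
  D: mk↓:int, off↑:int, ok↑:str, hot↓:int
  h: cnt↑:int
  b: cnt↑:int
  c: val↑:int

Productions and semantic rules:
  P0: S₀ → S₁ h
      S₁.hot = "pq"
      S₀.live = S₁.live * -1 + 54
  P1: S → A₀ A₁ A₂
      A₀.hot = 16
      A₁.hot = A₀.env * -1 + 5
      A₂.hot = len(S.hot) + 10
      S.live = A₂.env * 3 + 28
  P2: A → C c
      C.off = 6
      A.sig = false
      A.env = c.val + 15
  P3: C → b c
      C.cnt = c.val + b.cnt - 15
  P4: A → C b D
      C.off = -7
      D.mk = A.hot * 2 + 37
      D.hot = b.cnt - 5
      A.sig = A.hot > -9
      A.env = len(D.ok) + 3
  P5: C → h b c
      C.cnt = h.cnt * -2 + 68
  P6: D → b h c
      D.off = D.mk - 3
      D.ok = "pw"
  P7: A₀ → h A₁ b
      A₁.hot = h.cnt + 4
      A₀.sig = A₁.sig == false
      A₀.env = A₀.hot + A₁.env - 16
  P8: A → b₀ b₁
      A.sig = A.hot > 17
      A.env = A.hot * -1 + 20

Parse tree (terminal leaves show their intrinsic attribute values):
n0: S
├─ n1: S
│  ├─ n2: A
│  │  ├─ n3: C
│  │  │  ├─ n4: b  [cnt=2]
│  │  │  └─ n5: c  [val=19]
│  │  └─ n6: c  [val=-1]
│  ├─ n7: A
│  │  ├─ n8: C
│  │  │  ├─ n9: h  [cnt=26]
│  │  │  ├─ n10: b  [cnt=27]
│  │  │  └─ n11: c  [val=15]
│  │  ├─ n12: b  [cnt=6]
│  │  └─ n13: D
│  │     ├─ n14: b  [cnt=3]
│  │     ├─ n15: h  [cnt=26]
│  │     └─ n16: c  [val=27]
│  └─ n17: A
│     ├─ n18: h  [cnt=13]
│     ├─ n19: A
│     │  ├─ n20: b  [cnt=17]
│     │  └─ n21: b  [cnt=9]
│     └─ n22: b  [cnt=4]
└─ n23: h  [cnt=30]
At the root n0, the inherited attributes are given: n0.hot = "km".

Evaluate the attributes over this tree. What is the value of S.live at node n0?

29

1. n0.hot = "km"  [given at root]
2. n1.hot = "pq"  ["pq"]
3. n2.hot = 16  [16]
4. n3.off = 6  [6]
5. n4.cnt = 2  [terminal]
6. n5.val = 19  [terminal]
7. n3.cnt = 6  [c.val + b.cnt - 15]
8. n6.val = -1  [terminal]
9. n2.sig = false  [false]
10. n2.env = 14  [c.val + 15]
11. n7.hot = -9  [A₀.env * -1 + 5]
12. n8.off = -7  [-7]
13. n9.cnt = 26  [terminal]
14. n10.cnt = 27  [terminal]
15. n11.val = 15  [terminal]
16. n8.cnt = 16  [h.cnt * -2 + 68]
17. n12.cnt = 6  [terminal]
18. n13.mk = 19  [A.hot * 2 + 37]
19. n13.hot = 1  [b.cnt - 5]
20. n14.cnt = 3  [terminal]
21. n15.cnt = 26  [terminal]
22. n16.val = 27  [terminal]
23. n13.off = 16  [D.mk - 3]
24. n13.ok = "pw"  ["pw"]
25. n7.sig = false  [A.hot > -9]
26. n7.env = 5  [len(D.ok) + 3]
27. n17.hot = 12  [len(S.hot) + 10]
28. n18.cnt = 13  [terminal]
29. n19.hot = 17  [h.cnt + 4]
30. n20.cnt = 17  [terminal]
31. n21.cnt = 9  [terminal]
32. n19.sig = false  [A.hot > 17]
33. n19.env = 3  [A.hot * -1 + 20]
34. n22.cnt = 4  [terminal]
35. n17.sig = true  [A₁.sig == false]
36. n17.env = -1  [A₀.hot + A₁.env - 16]
37. n1.live = 25  [A₂.env * 3 + 28]
38. n23.cnt = 30  [terminal]
39. n0.live = 29  [S₁.live * -1 + 54]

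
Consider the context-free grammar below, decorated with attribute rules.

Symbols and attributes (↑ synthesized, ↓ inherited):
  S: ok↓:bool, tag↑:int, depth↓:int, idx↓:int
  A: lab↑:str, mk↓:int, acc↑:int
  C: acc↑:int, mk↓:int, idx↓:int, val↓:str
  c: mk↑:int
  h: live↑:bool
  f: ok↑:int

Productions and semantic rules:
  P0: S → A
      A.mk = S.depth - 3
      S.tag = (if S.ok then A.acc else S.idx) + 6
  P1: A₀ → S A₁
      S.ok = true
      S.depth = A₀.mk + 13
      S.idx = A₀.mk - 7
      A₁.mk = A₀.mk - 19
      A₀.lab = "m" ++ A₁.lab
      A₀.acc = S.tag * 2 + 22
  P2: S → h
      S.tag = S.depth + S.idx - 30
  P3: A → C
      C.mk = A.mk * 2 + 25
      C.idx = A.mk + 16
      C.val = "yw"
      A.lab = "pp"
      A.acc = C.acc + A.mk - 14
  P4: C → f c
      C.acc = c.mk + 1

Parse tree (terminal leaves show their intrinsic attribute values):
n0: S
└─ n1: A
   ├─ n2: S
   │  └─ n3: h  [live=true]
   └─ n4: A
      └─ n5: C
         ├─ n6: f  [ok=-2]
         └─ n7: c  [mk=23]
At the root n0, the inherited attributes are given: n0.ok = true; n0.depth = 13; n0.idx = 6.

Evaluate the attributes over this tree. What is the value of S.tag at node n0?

20

1. n0.ok = true  [given at root]
2. n0.depth = 13  [given at root]
3. n0.idx = 6  [given at root]
4. n1.mk = 10  [S.depth - 3]
5. n2.ok = true  [true]
6. n2.depth = 23  [A₀.mk + 13]
7. n2.idx = 3  [A₀.mk - 7]
8. n3.live = true  [terminal]
9. n2.tag = -4  [S.depth + S.idx - 30]
10. n4.mk = -9  [A₀.mk - 19]
11. n5.mk = 7  [A.mk * 2 + 25]
12. n5.idx = 7  [A.mk + 16]
13. n5.val = "yw"  ["yw"]
14. n6.ok = -2  [terminal]
15. n7.mk = 23  [terminal]
16. n5.acc = 24  [c.mk + 1]
17. n4.lab = "pp"  ["pp"]
18. n4.acc = 1  [C.acc + A.mk - 14]
19. n1.lab = "mpp"  ["m" ++ A₁.lab]
20. n1.acc = 14  [S.tag * 2 + 22]
21. n0.tag = 20  [(if S.ok then A.acc else S.idx) + 6]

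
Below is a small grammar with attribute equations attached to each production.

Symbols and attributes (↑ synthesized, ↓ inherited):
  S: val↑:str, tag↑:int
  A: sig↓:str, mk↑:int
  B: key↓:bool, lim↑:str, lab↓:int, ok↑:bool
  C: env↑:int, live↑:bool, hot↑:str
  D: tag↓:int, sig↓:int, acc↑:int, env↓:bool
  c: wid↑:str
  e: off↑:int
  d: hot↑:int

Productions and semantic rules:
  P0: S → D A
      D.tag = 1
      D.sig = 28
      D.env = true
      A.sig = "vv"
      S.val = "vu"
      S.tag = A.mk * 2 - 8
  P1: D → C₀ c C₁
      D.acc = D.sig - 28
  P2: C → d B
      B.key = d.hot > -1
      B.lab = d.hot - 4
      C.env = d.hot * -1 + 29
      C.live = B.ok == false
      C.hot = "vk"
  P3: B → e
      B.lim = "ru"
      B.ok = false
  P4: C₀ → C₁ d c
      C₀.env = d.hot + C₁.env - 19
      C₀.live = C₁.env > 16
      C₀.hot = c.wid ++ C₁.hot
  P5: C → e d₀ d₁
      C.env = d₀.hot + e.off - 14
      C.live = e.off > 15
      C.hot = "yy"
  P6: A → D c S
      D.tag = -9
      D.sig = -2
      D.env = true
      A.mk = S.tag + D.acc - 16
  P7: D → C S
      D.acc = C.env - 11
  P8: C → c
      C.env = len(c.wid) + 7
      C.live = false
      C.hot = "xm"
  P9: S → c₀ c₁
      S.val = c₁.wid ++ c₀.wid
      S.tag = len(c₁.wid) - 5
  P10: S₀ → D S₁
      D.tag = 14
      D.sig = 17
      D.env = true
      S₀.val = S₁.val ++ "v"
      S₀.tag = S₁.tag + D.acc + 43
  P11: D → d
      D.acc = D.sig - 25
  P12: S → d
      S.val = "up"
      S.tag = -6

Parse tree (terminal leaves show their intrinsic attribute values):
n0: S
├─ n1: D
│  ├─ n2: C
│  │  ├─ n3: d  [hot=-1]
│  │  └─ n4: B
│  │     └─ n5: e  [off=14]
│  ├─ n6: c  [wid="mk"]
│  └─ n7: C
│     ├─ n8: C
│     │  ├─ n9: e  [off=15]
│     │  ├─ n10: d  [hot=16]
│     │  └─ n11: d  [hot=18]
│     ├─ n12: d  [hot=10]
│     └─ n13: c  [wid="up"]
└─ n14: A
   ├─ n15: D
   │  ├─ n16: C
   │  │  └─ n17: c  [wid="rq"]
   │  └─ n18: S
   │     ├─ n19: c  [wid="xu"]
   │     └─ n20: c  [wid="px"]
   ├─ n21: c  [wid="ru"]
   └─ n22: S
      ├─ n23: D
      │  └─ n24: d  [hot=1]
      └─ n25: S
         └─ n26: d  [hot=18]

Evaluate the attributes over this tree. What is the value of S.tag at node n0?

1. n1.tag = 1  [1]
2. n1.sig = 28  [28]
3. n1.env = true  [true]
4. n3.hot = -1  [terminal]
5. n4.key = false  [d.hot > -1]
6. n4.lab = -5  [d.hot - 4]
7. n5.off = 14  [terminal]
8. n4.lim = "ru"  ["ru"]
9. n4.ok = false  [false]
10. n2.env = 30  [d.hot * -1 + 29]
11. n2.live = true  [B.ok == false]
12. n2.hot = "vk"  ["vk"]
13. n6.wid = "mk"  [terminal]
14. n9.off = 15  [terminal]
15. n10.hot = 16  [terminal]
16. n11.hot = 18  [terminal]
17. n8.env = 17  [d₀.hot + e.off - 14]
18. n8.live = false  [e.off > 15]
19. n8.hot = "yy"  ["yy"]
20. n12.hot = 10  [terminal]
21. n13.wid = "up"  [terminal]
22. n7.env = 8  [d.hot + C₁.env - 19]
23. n7.live = true  [C₁.env > 16]
24. n7.hot = "upyy"  [c.wid ++ C₁.hot]
25. n1.acc = 0  [D.sig - 28]
26. n14.sig = "vv"  ["vv"]
27. n15.tag = -9  [-9]
28. n15.sig = -2  [-2]
29. n15.env = true  [true]
30. n17.wid = "rq"  [terminal]
31. n16.env = 9  [len(c.wid) + 7]
32. n16.live = false  [false]
33. n16.hot = "xm"  ["xm"]
34. n19.wid = "xu"  [terminal]
35. n20.wid = "px"  [terminal]
36. n18.val = "pxxu"  [c₁.wid ++ c₀.wid]
37. n18.tag = -3  [len(c₁.wid) - 5]
38. n15.acc = -2  [C.env - 11]
39. n21.wid = "ru"  [terminal]
40. n23.tag = 14  [14]
41. n23.sig = 17  [17]
42. n23.env = true  [true]
43. n24.hot = 1  [terminal]
44. n23.acc = -8  [D.sig - 25]
45. n26.hot = 18  [terminal]
46. n25.val = "up"  ["up"]
47. n25.tag = -6  [-6]
48. n22.val = "upv"  [S₁.val ++ "v"]
49. n22.tag = 29  [S₁.tag + D.acc + 43]
50. n14.mk = 11  [S.tag + D.acc - 16]
51. n0.val = "vu"  ["vu"]
52. n0.tag = 14  [A.mk * 2 - 8]

14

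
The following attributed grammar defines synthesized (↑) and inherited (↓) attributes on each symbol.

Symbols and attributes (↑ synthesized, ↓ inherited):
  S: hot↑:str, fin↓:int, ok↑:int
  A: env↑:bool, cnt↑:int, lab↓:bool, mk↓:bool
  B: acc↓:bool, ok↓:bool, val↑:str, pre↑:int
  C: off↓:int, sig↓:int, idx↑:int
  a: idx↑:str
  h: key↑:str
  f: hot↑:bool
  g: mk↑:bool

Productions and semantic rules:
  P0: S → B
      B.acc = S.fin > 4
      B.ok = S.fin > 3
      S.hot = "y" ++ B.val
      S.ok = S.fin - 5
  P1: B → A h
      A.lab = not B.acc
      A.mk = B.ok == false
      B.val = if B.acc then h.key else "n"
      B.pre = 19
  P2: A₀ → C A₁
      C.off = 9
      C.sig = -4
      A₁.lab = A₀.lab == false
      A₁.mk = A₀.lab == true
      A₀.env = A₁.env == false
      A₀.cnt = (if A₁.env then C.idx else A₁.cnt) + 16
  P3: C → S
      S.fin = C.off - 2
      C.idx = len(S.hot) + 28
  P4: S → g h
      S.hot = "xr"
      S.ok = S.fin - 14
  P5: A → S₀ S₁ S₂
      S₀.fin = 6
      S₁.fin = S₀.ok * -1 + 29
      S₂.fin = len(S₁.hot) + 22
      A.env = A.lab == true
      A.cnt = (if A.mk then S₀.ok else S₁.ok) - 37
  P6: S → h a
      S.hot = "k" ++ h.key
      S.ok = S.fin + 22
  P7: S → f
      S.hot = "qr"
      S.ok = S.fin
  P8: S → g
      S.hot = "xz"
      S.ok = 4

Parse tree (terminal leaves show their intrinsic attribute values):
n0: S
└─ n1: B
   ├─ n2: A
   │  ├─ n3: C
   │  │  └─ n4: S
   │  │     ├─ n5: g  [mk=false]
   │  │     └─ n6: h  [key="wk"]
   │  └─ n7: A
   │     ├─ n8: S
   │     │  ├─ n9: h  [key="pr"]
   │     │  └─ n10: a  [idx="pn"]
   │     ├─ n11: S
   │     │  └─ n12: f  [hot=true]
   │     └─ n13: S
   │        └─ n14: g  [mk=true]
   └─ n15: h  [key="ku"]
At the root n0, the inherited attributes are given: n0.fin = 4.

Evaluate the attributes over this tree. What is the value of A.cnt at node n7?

-9

1. n0.fin = 4  [given at root]
2. n1.acc = false  [S.fin > 4]
3. n1.ok = true  [S.fin > 3]
4. n2.lab = true  [not B.acc]
5. n2.mk = false  [B.ok == false]
6. n3.off = 9  [9]
7. n3.sig = -4  [-4]
8. n4.fin = 7  [C.off - 2]
9. n5.mk = false  [terminal]
10. n6.key = "wk"  [terminal]
11. n4.hot = "xr"  ["xr"]
12. n4.ok = -7  [S.fin - 14]
13. n3.idx = 30  [len(S.hot) + 28]
14. n7.lab = false  [A₀.lab == false]
15. n7.mk = true  [A₀.lab == true]
16. n8.fin = 6  [6]
17. n9.key = "pr"  [terminal]
18. n10.idx = "pn"  [terminal]
19. n8.hot = "kpr"  ["k" ++ h.key]
20. n8.ok = 28  [S.fin + 22]
21. n11.fin = 1  [S₀.ok * -1 + 29]
22. n12.hot = true  [terminal]
23. n11.hot = "qr"  ["qr"]
24. n11.ok = 1  [S.fin]
25. n13.fin = 24  [len(S₁.hot) + 22]
26. n14.mk = true  [terminal]
27. n13.hot = "xz"  ["xz"]
28. n13.ok = 4  [4]
29. n7.env = false  [A.lab == true]
30. n7.cnt = -9  [(if A.mk then S₀.ok else S₁.ok) - 37]
31. n2.env = true  [A₁.env == false]
32. n2.cnt = 7  [(if A₁.env then C.idx else A₁.cnt) + 16]
33. n15.key = "ku"  [terminal]
34. n1.val = "n"  [if B.acc then h.key else "n"]
35. n1.pre = 19  [19]
36. n0.hot = "yn"  ["y" ++ B.val]
37. n0.ok = -1  [S.fin - 5]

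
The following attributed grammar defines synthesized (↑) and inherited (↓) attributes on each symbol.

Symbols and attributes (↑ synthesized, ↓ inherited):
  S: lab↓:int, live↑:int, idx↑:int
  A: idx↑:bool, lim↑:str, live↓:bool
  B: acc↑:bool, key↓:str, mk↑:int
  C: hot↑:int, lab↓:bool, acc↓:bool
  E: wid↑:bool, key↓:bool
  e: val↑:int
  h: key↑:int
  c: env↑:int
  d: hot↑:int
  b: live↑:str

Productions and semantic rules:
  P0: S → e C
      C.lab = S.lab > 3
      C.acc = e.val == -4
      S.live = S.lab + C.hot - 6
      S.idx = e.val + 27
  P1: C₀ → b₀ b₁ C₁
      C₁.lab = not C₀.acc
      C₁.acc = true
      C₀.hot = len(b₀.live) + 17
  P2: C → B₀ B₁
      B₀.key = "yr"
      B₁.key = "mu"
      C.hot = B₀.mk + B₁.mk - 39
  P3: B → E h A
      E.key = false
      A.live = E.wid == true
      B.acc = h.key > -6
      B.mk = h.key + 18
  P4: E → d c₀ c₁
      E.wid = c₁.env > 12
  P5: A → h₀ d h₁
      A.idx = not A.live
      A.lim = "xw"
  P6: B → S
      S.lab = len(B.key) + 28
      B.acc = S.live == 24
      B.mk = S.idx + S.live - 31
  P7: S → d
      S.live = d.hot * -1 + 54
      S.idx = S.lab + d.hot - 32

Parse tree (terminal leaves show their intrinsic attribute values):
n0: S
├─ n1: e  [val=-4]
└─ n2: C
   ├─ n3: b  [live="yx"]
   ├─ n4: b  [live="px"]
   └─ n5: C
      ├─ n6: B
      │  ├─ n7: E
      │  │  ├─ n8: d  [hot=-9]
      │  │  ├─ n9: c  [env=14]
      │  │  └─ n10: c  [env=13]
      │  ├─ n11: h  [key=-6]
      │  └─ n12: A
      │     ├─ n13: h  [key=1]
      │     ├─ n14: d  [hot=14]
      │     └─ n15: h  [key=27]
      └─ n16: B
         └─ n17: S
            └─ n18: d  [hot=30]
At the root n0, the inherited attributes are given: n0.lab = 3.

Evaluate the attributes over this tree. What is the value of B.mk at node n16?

1. n0.lab = 3  [given at root]
2. n1.val = -4  [terminal]
3. n2.lab = false  [S.lab > 3]
4. n2.acc = true  [e.val == -4]
5. n3.live = "yx"  [terminal]
6. n4.live = "px"  [terminal]
7. n5.lab = false  [not C₀.acc]
8. n5.acc = true  [true]
9. n6.key = "yr"  ["yr"]
10. n7.key = false  [false]
11. n8.hot = -9  [terminal]
12. n9.env = 14  [terminal]
13. n10.env = 13  [terminal]
14. n7.wid = true  [c₁.env > 12]
15. n11.key = -6  [terminal]
16. n12.live = true  [E.wid == true]
17. n13.key = 1  [terminal]
18. n14.hot = 14  [terminal]
19. n15.key = 27  [terminal]
20. n12.idx = false  [not A.live]
21. n12.lim = "xw"  ["xw"]
22. n6.acc = false  [h.key > -6]
23. n6.mk = 12  [h.key + 18]
24. n16.key = "mu"  ["mu"]
25. n17.lab = 30  [len(B.key) + 28]
26. n18.hot = 30  [terminal]
27. n17.live = 24  [d.hot * -1 + 54]
28. n17.idx = 28  [S.lab + d.hot - 32]
29. n16.acc = true  [S.live == 24]
30. n16.mk = 21  [S.idx + S.live - 31]
31. n5.hot = -6  [B₀.mk + B₁.mk - 39]
32. n2.hot = 19  [len(b₀.live) + 17]
33. n0.live = 16  [S.lab + C.hot - 6]
34. n0.idx = 23  [e.val + 27]

21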